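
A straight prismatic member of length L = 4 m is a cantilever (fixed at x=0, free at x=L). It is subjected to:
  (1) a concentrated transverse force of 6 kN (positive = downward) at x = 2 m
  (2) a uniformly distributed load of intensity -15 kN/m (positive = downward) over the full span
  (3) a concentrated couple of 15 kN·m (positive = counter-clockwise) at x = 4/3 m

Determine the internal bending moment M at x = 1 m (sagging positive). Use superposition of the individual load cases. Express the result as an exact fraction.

M(1) = 153/2 kN·m

Load 1 — point force P=6 kN at a=2 m (b=L-a=2):
  M_1 = -P(a-x)  [x≤a] = -6·(2-1) = -6 kN·m
Load 2 — uniform load w=-15 kN/m over full span:
  M_2 = -w(L-x)²/2 = -(-15)·(4-1)²/2 = 135/2 kN·m
Load 3 — applied couple M₀=15 kN·m at a=4/3 m (b=L-a=8/3):
  M_3 = M₀  [x≤a] = 15 = 15 kN·m
Superposition: M = Σ M_i = 153/2 kN·m ≈ 76.500000 kN·m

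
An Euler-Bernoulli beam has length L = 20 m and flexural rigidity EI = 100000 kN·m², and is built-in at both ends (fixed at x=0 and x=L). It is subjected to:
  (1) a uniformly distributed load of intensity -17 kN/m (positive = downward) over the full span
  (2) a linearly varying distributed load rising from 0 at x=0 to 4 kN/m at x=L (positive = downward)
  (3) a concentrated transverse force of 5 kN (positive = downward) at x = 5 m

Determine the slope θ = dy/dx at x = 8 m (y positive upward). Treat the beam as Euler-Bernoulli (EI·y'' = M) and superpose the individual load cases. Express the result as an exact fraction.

θ(8) = 73/15625 rad

Load 1 — uniform load w=-17 kN/m over full span:
  θ_1 = -wx(L-x)(L-2x)/(12EI) = -(-17)·8·(20-8)·(20-2·8)/(12·100000) = 17/3125 rad
Load 2 — triangular load w₀=4 kN/m (0→w₀ over full span):
  θ_2 = -w₀(2x(L-x)(L-2x)(x+2L)+x²(L-x)²)/(120LEI) = -4·(2·8·(20-8)·(20-2·8)·(8+2·20)+8²·(20-8)²)/(120·20·100000) = -12/15625 rad
Load 3 — point force P=5 kN at a=5 m (b=L-a=15):
  θ_3 = Pa²(L-x)(2bL-(3b+a)(L-x))/(2L³EI)  [x>a] = 5·5²·(20-8)·(2·15·20-(3·15+5)·(20-8))/(2·20³·100000) = 0 rad
Superposition: θ = Σ θ_i = 73/15625 rad ≈ 0.004672 rad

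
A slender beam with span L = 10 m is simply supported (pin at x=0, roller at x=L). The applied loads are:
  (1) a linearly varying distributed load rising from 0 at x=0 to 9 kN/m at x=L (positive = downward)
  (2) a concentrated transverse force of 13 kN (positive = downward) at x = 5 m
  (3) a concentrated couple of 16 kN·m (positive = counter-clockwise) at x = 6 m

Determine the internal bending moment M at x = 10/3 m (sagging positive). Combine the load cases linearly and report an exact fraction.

M(10/3) = 643/9 kN·m

Load 1 — triangular load w₀=9 kN/m (0→w₀ over full span):
  M_1 = w₀Lx/6 - w₀x³/(6L) = 9·10·(10/3)/6 - 9·(10/3)³/(6·10) = 400/9 kN·m
Load 2 — point force P=13 kN at a=5 m (b=L-a=5):
  M_2 = Pbx/L  [x≤a] = 13·5·(10/3)/10 = 65/3 kN·m
Load 3 — applied couple M₀=16 kN·m at a=6 m (b=L-a=4):
  M_3 = M₀x/L  [x≤a] = 16·(10/3)/10 = 16/3 kN·m
Superposition: M = Σ M_i = 643/9 kN·m ≈ 71.444444 kN·m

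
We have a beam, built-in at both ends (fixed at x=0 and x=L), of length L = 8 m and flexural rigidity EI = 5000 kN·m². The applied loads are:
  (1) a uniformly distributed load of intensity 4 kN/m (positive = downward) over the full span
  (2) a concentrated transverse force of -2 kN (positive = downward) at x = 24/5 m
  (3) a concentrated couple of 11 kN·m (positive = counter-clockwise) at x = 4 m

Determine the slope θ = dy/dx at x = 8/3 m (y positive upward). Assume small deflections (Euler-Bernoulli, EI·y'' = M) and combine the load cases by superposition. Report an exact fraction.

Load 1 — uniform load w=4 kN/m over full span:
  θ_1 = -wx(L-x)(L-2x)/(12EI) = -4·(8/3)·(8-(8/3))·(8-2·(8/3))/(12·5000) = -128/50625 rad
Load 2 — point force P=-2 kN at a=24/5 m (b=L-a=16/5):
  θ_2 = -Pb²x(2aL-(3a+b)x)/(2L³EI)  [x≤a] = -(-2)·(16/5)²·(8/3)·(2·(24/5)·8-(3·(24/5)+(16/5))·(8/3))/(2·8³·5000) = 224/703125 rad
Load 3 — applied couple M₀=11 kN·m at a=4 m (b=L-a=4):
  θ_3 = (R_Ax²/2 - M_Ax)/EI  [x≤a] with R_A=33/16, M_A=11/4 = ((33/16)·(8/3)²/2 - (11/4)·(8/3))/5000 = 0 rad
Superposition: θ = Σ θ_i = -13984/6328125 rad ≈ -0.002210 rad

θ(8/3) = -13984/6328125 rad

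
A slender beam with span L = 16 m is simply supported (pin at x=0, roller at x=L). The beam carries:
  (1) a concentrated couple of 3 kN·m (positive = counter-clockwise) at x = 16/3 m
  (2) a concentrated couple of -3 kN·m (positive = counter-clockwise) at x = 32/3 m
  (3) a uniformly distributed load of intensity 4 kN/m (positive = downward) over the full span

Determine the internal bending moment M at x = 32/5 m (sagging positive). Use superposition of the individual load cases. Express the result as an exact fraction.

Load 1 — applied couple M₀=3 kN·m at a=16/3 m (b=L-a=32/3):
  M_1 = M₀x/L - M₀  [x>a] = 3·(32/5)/16 - 3 = -9/5 kN·m
Load 2 — applied couple M₀=-3 kN·m at a=32/3 m (b=L-a=16/3):
  M_2 = M₀x/L  [x≤a] = (-3)·(32/5)/16 = -6/5 kN·m
Load 3 — uniform load w=4 kN/m over full span:
  M_3 = wx(L-x)/2 = 4·(32/5)·(16-(32/5))/2 = 3072/25 kN·m
Superposition: M = Σ M_i = 2997/25 kN·m ≈ 119.880000 kN·m

M(32/5) = 2997/25 kN·m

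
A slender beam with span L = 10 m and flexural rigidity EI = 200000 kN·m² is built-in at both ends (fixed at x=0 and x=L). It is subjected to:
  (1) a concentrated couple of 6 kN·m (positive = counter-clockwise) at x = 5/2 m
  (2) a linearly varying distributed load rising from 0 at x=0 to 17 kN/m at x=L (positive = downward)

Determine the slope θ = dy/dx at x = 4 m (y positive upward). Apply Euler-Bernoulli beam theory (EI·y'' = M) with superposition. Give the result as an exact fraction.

Load 1 — applied couple M₀=6 kN·m at a=5/2 m (b=L-a=15/2):
  θ_1 = (R_Ax²/2 - M_Ax - M₀(x-a))/EI  [x>a] with R_A=27/40, M_A=-9/8 = ((27/40)·4²/2 - (-9/8)·4 - 6·(4-(5/2)))/200000 = 9/2000000 rad
Load 2 — triangular load w₀=17 kN/m (0→w₀ over full span):
  θ_2 = -w₀(2x(L-x)(L-2x)(x+2L)+x²(L-x)²)/(120LEI) = -17·(2·4·(10-4)·(10-2·4)·(4+2·10)+4²·(10-4)²)/(120·10·200000) = -51/250000 rad
Superposition: θ = Σ θ_i = -399/2000000 rad ≈ -0.000199 rad

θ(4) = -399/2000000 rad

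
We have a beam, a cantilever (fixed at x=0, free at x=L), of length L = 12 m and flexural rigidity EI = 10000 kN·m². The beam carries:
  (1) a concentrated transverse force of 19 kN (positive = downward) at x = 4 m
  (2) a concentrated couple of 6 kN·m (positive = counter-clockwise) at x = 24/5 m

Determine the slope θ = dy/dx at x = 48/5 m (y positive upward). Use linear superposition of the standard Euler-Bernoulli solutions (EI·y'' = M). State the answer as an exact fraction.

Load 1 — point force P=19 kN at a=4 m (b=L-a=8):
  θ_1 = -Pa²/(2EI)  [x>a] = -19·4²/(2·10000) = -19/1250 rad
Load 2 — applied couple M₀=6 kN·m at a=24/5 m (b=L-a=36/5):
  θ_2 = M₀a/EI  [x>a] = 6·(24/5)/10000 = 9/3125 rad
Superposition: θ = Σ θ_i = -77/6250 rad ≈ -0.012320 rad

θ(48/5) = -77/6250 rad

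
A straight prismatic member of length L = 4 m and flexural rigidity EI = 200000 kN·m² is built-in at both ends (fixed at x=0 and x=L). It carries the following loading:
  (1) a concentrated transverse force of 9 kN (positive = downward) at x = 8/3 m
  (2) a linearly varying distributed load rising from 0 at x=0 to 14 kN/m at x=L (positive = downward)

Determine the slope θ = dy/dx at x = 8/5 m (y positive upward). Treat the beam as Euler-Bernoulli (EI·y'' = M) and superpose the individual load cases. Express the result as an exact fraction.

Load 1 — point force P=9 kN at a=8/3 m (b=L-a=4/3):
  θ_1 = -Pb²x(2aL-(3a+b)x)/(2L³EI)  [x≤a] = -9·(4/3)²·(8/5)·(2·(8/3)·4-(3·(8/3)+(4/3))·(8/5))/(2·4³·200000) = -1/156250 rad
Load 2 — triangular load w₀=14 kN/m (0→w₀ over full span):
  θ_2 = -w₀(2x(L-x)(L-2x)(x+2L)+x²(L-x)²)/(120LEI) = -14·(2·(8/5)·(4-(8/5))·(4-2·(8/5))·((8/5)+2·4)+(8/5)²·(4-(8/5))²)/(120·4·200000) = -21/1953125 rad
Superposition: θ = Σ θ_i = -67/3906250 rad ≈ -0.000017 rad

θ(8/5) = -67/3906250 rad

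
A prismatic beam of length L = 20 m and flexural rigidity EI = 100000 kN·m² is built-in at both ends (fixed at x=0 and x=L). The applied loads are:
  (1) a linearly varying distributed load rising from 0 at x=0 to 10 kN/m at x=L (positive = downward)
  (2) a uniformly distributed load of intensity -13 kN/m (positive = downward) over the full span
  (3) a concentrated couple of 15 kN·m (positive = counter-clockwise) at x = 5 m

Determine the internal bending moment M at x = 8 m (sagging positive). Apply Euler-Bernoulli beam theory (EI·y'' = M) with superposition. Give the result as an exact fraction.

M(8) = -6341/48 kN·m

Load 1 — triangular load w₀=10 kN/m (0→w₀ over full span):
  M_1 = 3w₀Lx/20 - w₀L²/30 - w₀x³/(6L) = 3·10·20·8/20 - 10·20²/30 - 10·8³/(6·20) = 64 kN·m
Load 2 — uniform load w=-13 kN/m over full span:
  M_2 = wLx/2 - wL²/12 - wx²/2 = (-13)·20·8/2 - (-13)·20²/12 - (-13)·8²/2 = -572/3 kN·m
Load 3 — applied couple M₀=15 kN·m at a=5 m (b=L-a=15):
  M_3 = R_Ax - M_A - M₀  [x>a] with R_A=27/32, M_A=-45/16 = (27/32)·8 - (-45/16) - 15 = -87/16 kN·m
Superposition: M = Σ M_i = -6341/48 kN·m ≈ -132.104167 kN·m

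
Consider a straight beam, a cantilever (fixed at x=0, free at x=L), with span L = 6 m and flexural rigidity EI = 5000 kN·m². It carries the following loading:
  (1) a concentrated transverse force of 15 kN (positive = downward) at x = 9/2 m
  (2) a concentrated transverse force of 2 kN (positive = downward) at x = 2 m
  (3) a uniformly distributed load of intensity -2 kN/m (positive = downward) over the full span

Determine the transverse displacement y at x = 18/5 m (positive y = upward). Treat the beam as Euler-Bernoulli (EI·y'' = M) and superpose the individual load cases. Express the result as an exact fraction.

Load 1 — point force P=15 kN at a=9/2 m (b=L-a=3/2):
  y_1 = -Px²(3a-x)/(6EI)  [x≤a] = -15·(18/5)²·(3·(9/2)-(18/5))/(6·5000) = -8019/125000 m
Load 2 — point force P=2 kN at a=2 m (b=L-a=4):
  y_2 = -Pa²(3x-a)/(6EI)  [x>a] = -2·2²·(3·(18/5)-2)/(6·5000) = -22/9375 m
Load 3 — uniform load w=-2 kN/m over full span:
  y_3 = -wx²(x²-4Lx+6L²)/(24EI) = -(-2)·(18/5)²·((18/5)²-4·6·(18/5)+6·6²)/(24·5000) = 24057/781250 m
Superposition: y = Σ y_i = -334741/9375000 m ≈ -0.035706 m

y(18/5) = -334741/9375000 m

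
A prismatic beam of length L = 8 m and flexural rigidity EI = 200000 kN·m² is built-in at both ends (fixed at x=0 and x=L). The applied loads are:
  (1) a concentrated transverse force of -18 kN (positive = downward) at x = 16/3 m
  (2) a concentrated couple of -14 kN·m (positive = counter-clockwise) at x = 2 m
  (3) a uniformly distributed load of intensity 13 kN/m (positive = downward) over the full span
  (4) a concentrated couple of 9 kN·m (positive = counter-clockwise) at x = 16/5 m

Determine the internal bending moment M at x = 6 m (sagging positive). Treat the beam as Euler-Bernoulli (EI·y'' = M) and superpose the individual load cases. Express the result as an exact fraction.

Load 1 — point force P=-18 kN at a=16/3 m (b=L-a=8/3):
  M_1 = Pa²(a+3b)(L-x)/L³ - Pa²b/L²  [x>a] = (-18)·(16/3)²·((16/3)+3·(8/3))·(8-6)/8³ - (-18)·(16/3)²·(8/3)/8² = -16/3 kN·m
Load 2 — applied couple M₀=-14 kN·m at a=2 m (b=L-a=6):
  M_2 = R_Ax - M_A - M₀  [x>a] with R_A=-63/32, M_A=21/8 = (-63/32)·6 - (21/8) - (-14) = -7/16 kN·m
Load 3 — uniform load w=13 kN/m over full span:
  M_3 = wLx/2 - wL²/12 - wx²/2 = 13·8·6/2 - 13·8²/12 - 13·6²/2 = 26/3 kN·m
Load 4 — applied couple M₀=9 kN·m at a=16/5 m (b=L-a=24/5):
  M_4 = R_Ax - M_A - M₀  [x>a] with R_A=81/50, M_A=27/25 = (81/50)·6 - (27/25) - 9 = -9/25 kN·m
Superposition: M = Σ M_i = 3043/1200 kN·m ≈ 2.535833 kN·m

M(6) = 3043/1200 kN·m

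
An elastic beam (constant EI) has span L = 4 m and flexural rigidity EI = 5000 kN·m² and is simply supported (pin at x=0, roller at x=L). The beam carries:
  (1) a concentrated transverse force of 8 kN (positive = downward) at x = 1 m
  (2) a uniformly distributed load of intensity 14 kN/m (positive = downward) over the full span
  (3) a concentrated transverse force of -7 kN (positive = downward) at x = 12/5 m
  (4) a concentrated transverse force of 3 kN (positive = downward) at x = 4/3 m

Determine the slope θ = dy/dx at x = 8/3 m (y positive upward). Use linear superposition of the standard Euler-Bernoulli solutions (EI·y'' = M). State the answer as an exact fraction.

θ(8/3) = 194849/50625000 rad

Load 1 — point force P=8 kN at a=1 m (b=L-a=3):
  θ_1 = -Pa(2L²-6Lx+3x²+a²)/(6LEI)  [x>a] = -8·1·(2·4²-6·4·(8/3)+3·(8/3)²+1²)/(6·4·5000) = 29/45000 rad
Load 2 — uniform load w=14 kN/m over full span:
  θ_2 = -w(L³-6Lx²+4x³)/(24EI) = -14·(4³-6·4·(8/3)²+4·(8/3)³)/(24·5000) = 182/50625 rad
Load 3 — point force P=-7 kN at a=12/5 m (b=L-a=8/5):
  θ_3 = -Pa(2L²-6Lx+3x²+a²)/(6LEI)  [x>a] = -(-7)·(12/5)·(2·4²-6·4·(8/3)+3·(8/3)²+(12/5)²)/(6·4·5000) = -161/234375 rad
Load 4 — point force P=3 kN at a=4/3 m (b=L-a=8/3):
  θ_4 = -Pa(2L²-6Lx+3x²+a²)/(6LEI)  [x>a] = -3·(4/3)·(2·4²-6·4·(8/3)+3·(8/3)²+(4/3)²)/(6·4·5000) = 1/3375 rad
Superposition: θ = Σ θ_i = 194849/50625000 rad ≈ 0.003849 rad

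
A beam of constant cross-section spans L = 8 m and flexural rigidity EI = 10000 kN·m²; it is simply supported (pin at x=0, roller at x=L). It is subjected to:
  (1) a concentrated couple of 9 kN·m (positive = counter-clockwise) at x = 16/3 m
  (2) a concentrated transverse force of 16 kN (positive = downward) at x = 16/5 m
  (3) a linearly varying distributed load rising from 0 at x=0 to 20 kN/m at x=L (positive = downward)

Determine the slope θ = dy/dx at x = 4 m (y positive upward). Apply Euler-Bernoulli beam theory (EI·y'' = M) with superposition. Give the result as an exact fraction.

Load 1 — applied couple M₀=9 kN·m at a=16/3 m (b=L-a=8/3):
  θ_1 = (M₀x²/(2L)+C₁)/EI  [x≤a] with C₁=M₀(3b²-L²)/(6L)=-8 = (9·4²/(2·8)+(-8))/10000 = 1/10000 rad
Load 2 — point force P=16 kN at a=16/5 m (b=L-a=24/5):
  θ_2 = -Pa(2L²-6Lx+3x²+a²)/(6LEI)  [x>a] = -16·(16/5)·(2·8²-6·8·4+3·4²+(16/5)²)/(6·8·10000) = 48/78125 rad
Load 3 — triangular load w₀=20 kN/m (0→w₀ over full span):
  θ_3 = -w₀(7L⁴-30L²x²+15x⁴)/(360LEI) = -20·(7·8⁴-30·8²·4²+15·4⁴)/(360·8·10000) = -7/5625 rad
Superposition: θ = Σ θ_i = -5963/11250000 rad ≈ -0.000530 rad

θ(4) = -5963/11250000 rad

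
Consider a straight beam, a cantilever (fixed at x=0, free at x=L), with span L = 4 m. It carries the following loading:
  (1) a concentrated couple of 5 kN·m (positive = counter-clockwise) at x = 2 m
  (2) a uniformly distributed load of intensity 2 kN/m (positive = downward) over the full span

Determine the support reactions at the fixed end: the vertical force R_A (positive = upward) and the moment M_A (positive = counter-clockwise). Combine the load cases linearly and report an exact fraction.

Load 1 — applied couple M₀=5 kN·m at a=2 m (b=L-a=2):
  R_A = 0 kN
  M_A = -M₀ = -5 kN·m
Load 2 — uniform load w=2 kN/m over full span:
  R_A = wL = 2·4 = 8 kN
  M_A = wL²/2 = 2·4²/2 = 16 kN·m
Superposition: R_A = 8 kN, M_A = 11 kN·m

R_A = 8 kN, M_A = 11 kN·m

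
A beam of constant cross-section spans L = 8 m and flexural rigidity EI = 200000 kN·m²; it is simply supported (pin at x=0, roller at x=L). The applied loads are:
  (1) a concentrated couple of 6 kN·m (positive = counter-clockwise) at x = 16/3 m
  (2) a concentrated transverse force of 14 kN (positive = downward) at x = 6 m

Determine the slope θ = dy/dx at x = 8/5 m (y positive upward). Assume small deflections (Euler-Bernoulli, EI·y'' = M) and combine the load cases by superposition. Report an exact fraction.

θ(8/5) = -2617/15000000 rad

Load 1 — applied couple M₀=6 kN·m at a=16/3 m (b=L-a=8/3):
  θ_1 = (M₀x²/(2L)+C₁)/EI  [x≤a] with C₁=M₀(3b²-L²)/(6L)=-16/3 = (6·(8/5)²/(2·8)+(-16/3))/200000 = -41/1875000 rad
Load 2 — point force P=14 kN at a=6 m (b=L-a=2):
  θ_2 = -Pb(L²-b²-3x²)/(6LEI)  [x≤a] = -14·2·(8²-2²-3·(8/5)²)/(6·8·200000) = -763/5000000 rad
Superposition: θ = Σ θ_i = -2617/15000000 rad ≈ -0.000174 rad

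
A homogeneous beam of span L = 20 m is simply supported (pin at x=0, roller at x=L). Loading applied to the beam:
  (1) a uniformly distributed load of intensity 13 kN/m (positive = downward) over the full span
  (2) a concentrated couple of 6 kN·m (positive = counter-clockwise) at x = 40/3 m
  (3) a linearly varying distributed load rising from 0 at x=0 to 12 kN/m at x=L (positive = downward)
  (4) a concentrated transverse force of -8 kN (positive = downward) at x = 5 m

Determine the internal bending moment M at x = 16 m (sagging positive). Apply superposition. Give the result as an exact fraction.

Load 1 — uniform load w=13 kN/m over full span:
  M_1 = wx(L-x)/2 = 13·16·(20-16)/2 = 416 kN·m
Load 2 — applied couple M₀=6 kN·m at a=40/3 m (b=L-a=20/3):
  M_2 = M₀x/L - M₀  [x>a] = 6·16/20 - 6 = -6/5 kN·m
Load 3 — triangular load w₀=12 kN/m (0→w₀ over full span):
  M_3 = w₀Lx/6 - w₀x³/(6L) = 12·20·16/6 - 12·16³/(6·20) = 1152/5 kN·m
Load 4 — point force P=-8 kN at a=5 m (b=L-a=15):
  M_4 = Pa(L-x)/L  [x>a] = (-8)·5·(20-16)/20 = -8 kN·m
Superposition: M = Σ M_i = 3186/5 kN·m ≈ 637.200000 kN·m

M(16) = 3186/5 kN·m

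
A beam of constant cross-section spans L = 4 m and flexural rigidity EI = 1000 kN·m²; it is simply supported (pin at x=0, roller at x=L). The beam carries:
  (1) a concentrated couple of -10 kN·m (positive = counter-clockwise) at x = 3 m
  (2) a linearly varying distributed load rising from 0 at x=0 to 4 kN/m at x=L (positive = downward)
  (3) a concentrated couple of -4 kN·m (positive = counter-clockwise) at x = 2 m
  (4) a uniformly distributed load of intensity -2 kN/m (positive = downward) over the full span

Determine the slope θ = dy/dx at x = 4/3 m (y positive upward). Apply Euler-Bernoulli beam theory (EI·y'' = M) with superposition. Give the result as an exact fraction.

Load 1 — applied couple M₀=-10 kN·m at a=3 m (b=L-a=1):
  θ_1 = (M₀x²/(2L)+C₁)/EI  [x≤a] with C₁=M₀(3b²-L²)/(6L)=65/12 = ((-10)·(4/3)²/(2·4)+(65/12))/1000 = 23/7200 rad
Load 2 — triangular load w₀=4 kN/m (0→w₀ over full span):
  θ_2 = -w₀(7L⁴-30L²x²+15x⁴)/(360LEI) = -4·(7·4⁴-30·4²·(4/3)²+15·(4/3)⁴)/(360·4·1000) = -416/151875 rad
Load 3 — applied couple M₀=-4 kN·m at a=2 m (b=L-a=2):
  θ_3 = (M₀x²/(2L)+C₁)/EI  [x≤a] with C₁=M₀(3b²-L²)/(6L)=2/3 = ((-4)·(4/3)²/(2·4)+(2/3))/1000 = -1/4500 rad
Load 4 — uniform load w=-2 kN/m over full span:
  θ_4 = -w(L³-6Lx²+4x³)/(24EI) = -(-2)·(4³-6·4·(4/3)²+4·(4/3)³)/(24·1000) = 26/10125 rad
Superposition: θ = Σ θ_i = 13613/4860000 rad ≈ 0.002801 rad

θ(4/3) = 13613/4860000 rad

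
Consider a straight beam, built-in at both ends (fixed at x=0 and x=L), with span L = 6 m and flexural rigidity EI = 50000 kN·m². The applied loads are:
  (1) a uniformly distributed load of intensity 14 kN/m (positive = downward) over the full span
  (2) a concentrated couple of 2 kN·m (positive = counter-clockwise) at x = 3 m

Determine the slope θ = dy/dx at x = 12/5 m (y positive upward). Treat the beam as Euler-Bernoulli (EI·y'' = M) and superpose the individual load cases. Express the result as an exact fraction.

Load 1 — uniform load w=14 kN/m over full span:
  θ_1 = -wx(L-x)(L-2x)/(12EI) = -14·(12/5)·(6-(12/5))·(6-2·(12/5))/(12·50000) = -189/781250 rad
Load 2 — applied couple M₀=2 kN·m at a=3 m (b=L-a=3):
  θ_2 = (R_Ax²/2 - M_Ax)/EI  [x≤a] with R_A=1/2, M_A=1/2 = ((1/2)·(12/5)²/2 - (1/2)·(12/5))/50000 = 3/625000 rad
Superposition: θ = Σ θ_i = -741/3125000 rad ≈ -0.000237 rad

θ(12/5) = -741/3125000 rad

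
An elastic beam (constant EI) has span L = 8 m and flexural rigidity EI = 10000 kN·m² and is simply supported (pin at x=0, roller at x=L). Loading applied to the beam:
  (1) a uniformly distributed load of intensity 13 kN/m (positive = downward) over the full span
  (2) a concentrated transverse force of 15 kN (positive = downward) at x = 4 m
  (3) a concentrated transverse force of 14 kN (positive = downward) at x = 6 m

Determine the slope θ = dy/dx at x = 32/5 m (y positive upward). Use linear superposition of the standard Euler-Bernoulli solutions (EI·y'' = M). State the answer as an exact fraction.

Load 1 — uniform load w=13 kN/m over full span:
  θ_1 = -w(L³-6Lx²+4x³)/(24EI) = -13·(8³-6·8·(32/5)²+4·(32/5)³)/(24·10000) = 1716/78125 rad
Load 2 — point force P=15 kN at a=4 m (b=L-a=4):
  θ_2 = -Pa(2L²-6Lx+3x²+a²)/(6LEI)  [x>a] = -15·4·(2·8²-6·8·(32/5)+3·(32/5)²+4²)/(6·8·10000) = 63/12500 rad
Load 3 — point force P=14 kN at a=6 m (b=L-a=2):
  θ_3 = -Pa(2L²-6Lx+3x²+a²)/(6LEI)  [x>a] = -14·6·(2·8²-6·8·(32/5)+3·(32/5)²+6²)/(6·8·10000) = 889/250000 rad
Superposition: θ = Σ θ_i = 38201/1250000 rad ≈ 0.030561 rad

θ(32/5) = 38201/1250000 rad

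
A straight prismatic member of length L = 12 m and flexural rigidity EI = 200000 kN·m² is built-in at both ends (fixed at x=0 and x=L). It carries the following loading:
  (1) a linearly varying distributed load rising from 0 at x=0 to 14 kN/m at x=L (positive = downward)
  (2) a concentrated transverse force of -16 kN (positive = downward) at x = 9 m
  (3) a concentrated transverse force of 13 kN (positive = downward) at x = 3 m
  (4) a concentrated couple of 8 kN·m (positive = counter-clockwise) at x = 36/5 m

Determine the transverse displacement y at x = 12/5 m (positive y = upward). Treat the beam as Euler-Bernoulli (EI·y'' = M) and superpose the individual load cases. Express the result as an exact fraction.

y(12/5) = -4973697/6250000000 m

Load 1 — triangular load w₀=14 kN/m (0→w₀ over full span):
  y_1 = -w₀x²(L-x)²(x+2L)/(120LEI) = -14·(12/5)²·(12-(12/5))²·((12/5)+2·12)/(120·12·200000) = -33264/48828125 m
Load 2 — point force P=-16 kN at a=9 m (b=L-a=3):
  y_2 = -Pb²x²(3aL-(3a+b)x)/(6L³EI)  [x≤a] = -(-16)·3²·(12/5)²·(3·9·12-(3·9+3)·(12/5))/(6·12³·200000) = 63/625000 m
Load 3 — point force P=13 kN at a=3 m (b=L-a=9):
  y_3 = -Pb²x²(3aL-(3a+b)x)/(6L³EI)  [x≤a] = -13·9²·(12/5)²·(3·3·12-(3·3+9)·(12/5))/(6·12³·200000) = -9477/50000000 m
Load 4 — applied couple M₀=8 kN·m at a=36/5 m (b=L-a=24/5):
  y_4 = (R_Ax³/6 - M_Ax²/2)/EI  [x≤a] with R_A=24/25, M_A=64/25 = ((24/25)·(12/5)³/6 - (64/25)·(12/5)²/2)/200000 = -252/9765625 m
Superposition: y = Σ y_i = -4973697/6250000000 m ≈ -0.000796 m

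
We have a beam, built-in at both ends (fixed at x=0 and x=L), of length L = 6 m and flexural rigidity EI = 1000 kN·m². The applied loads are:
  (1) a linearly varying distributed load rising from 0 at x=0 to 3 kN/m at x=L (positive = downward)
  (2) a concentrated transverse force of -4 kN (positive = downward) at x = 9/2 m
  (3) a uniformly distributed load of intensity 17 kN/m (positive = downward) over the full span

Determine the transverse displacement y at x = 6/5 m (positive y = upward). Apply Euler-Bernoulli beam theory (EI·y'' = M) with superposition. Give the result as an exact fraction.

Load 1 — triangular load w₀=3 kN/m (0→w₀ over full span):
  y_1 = -w₀x²(L-x)²(x+2L)/(120LEI) = -3·(6/5)²·(6-(6/5))²·((6/5)+2·6)/(120·6·1000) = -3564/1953125 m
Load 2 — point force P=-4 kN at a=9/2 m (b=L-a=3/2):
  y_2 = -Pb²x²(3aL-(3a+b)x)/(6L³EI)  [x≤a] = -(-4)·(3/2)²·(6/5)²·(3·(9/2)·6-(3·(9/2)+(3/2))·(6/5))/(6·6³·1000) = 63/100000 m
Load 3 — uniform load w=17 kN/m over full span:
  y_3 = -wx²(L-x)²/(24EI) = -17·(6/5)²·(6-(6/5))²/(24·1000) = -1836/78125 m
Superposition: y = Σ y_i = -1543473/62500000 m ≈ -0.024696 m

y(6/5) = -1543473/62500000 m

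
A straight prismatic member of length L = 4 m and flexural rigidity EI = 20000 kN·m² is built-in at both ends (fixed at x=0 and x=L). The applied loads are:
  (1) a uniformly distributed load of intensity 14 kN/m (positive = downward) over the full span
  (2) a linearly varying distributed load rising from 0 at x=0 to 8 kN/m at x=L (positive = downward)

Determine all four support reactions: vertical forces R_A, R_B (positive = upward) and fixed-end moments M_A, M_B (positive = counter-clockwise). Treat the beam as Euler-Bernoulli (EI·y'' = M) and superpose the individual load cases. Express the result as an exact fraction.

Load 1 — uniform load w=14 kN/m over full span:
  R_A = wL/2 = 14·4/2 = 28 kN
  M_A = wL²/12 = 14·4²/12 = 56/3 kN·m
  R_B = wL/2 = 14·4/2 = 28 kN
  M_B = -wL²/12 = -14·4²/12 = -56/3 kN·m
Load 2 — triangular load w₀=8 kN/m (0→w₀ over full span):
  R_A = 3w₀L/20 = 3·8·4/20 = 24/5 kN
  M_A = w₀L²/30 = 8·4²/30 = 64/15 kN·m
  R_B = 7w₀L/20 = 7·8·4/20 = 56/5 kN
  M_B = -w₀L²/20 = -8·4²/20 = -32/5 kN·m
Superposition: R_A = 164/5 kN, M_A = 344/15 kN·m, R_B = 196/5 kN, M_B = -376/15 kN·m

R_A = 164/5 kN, M_A = 344/15 kN·m, R_B = 196/5 kN, M_B = -376/15 kN·m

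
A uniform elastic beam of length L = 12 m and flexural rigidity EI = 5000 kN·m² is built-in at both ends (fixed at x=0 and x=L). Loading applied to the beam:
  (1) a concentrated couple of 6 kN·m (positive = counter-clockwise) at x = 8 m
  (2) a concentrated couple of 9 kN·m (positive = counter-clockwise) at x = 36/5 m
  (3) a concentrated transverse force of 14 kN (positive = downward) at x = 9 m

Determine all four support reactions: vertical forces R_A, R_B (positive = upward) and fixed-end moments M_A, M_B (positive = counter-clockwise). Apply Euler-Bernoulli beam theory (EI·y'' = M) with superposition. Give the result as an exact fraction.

Load 1 — applied couple M₀=6 kN·m at a=8 m (b=L-a=4):
  R_A = 6M₀ab/L³ = 6·6·8·4/12³ = 2/3 kN
  M_A = M₀b(2a-b)/L² = 6·4·(2·8-4)/12² = 2 kN·m
  R_B = -6M₀ab/L³ = -6·6·8·4/12³ = -2/3 kN
  M_B = M₀a(2b-a)/L² = 6·8·(2·4-8)/12² = 0 kN·m
Load 2 — applied couple M₀=9 kN·m at a=36/5 m (b=L-a=24/5):
  R_A = 6M₀ab/L³ = 6·9·(36/5)·(24/5)/12³ = 27/25 kN
  M_A = M₀b(2a-b)/L² = 9·(24/5)·(2·(36/5)-(24/5))/12² = 72/25 kN·m
  R_B = -6M₀ab/L³ = -6·9·(36/5)·(24/5)/12³ = -27/25 kN
  M_B = M₀a(2b-a)/L² = 9·(36/5)·(2·(24/5)-(36/5))/12² = 27/25 kN·m
Load 3 — point force P=14 kN at a=9 m (b=L-a=3):
  R_A = Pb²(3a+b)/L³ = 14·3²·(3·9+3)/12³ = 35/16 kN
  M_A = Pab²/L² = 14·9·3²/12² = 63/8 kN·m
  R_B = Pa²(a+3b)/L³ = 14·9²·(9+3·3)/12³ = 189/16 kN
  M_B = -Pa²b/L² = -14·9²·3/12² = -189/8 kN·m
Superposition: R_A = 4721/1200 kN, M_A = 2551/200 kN·m, R_B = 12079/1200 kN, M_B = -4509/200 kN·m

R_A = 4721/1200 kN, M_A = 2551/200 kN·m, R_B = 12079/1200 kN, M_B = -4509/200 kN·m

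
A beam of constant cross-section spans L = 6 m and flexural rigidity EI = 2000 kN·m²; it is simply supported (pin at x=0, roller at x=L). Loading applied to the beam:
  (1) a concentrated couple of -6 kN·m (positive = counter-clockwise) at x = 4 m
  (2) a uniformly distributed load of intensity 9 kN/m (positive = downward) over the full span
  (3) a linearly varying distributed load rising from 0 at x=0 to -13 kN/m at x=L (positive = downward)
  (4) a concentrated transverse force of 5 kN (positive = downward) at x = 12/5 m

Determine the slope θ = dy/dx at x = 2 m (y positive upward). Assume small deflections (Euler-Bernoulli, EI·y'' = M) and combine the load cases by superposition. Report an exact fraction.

θ(2) = -2807/450000 rad

Load 1 — applied couple M₀=-6 kN·m at a=4 m (b=L-a=2):
  θ_1 = (M₀x²/(2L)+C₁)/EI  [x≤a] with C₁=M₀(3b²-L²)/(6L)=4 = ((-6)·2²/(2·6)+4)/2000 = 1/1000 rad
Load 2 — uniform load w=9 kN/m over full span:
  θ_2 = -w(L³-6Lx²+4x³)/(24EI) = -9·(6³-6·6·2²+4·2³)/(24·2000) = -39/2000 rad
Load 3 — triangular load w₀=-13 kN/m (0→w₀ over full span):
  θ_3 = -w₀(7L⁴-30L²x²+15x⁴)/(360LEI) = -(-13)·(7·6⁴-30·6²·2²+15·2⁴)/(360·6·2000) = 169/11250 rad
Load 4 — point force P=5 kN at a=12/5 m (b=L-a=18/5):
  θ_4 = -Pb(L²-b²-3x²)/(6LEI)  [x≤a] = -5·(18/5)·(6²-(18/5)²-3·2²)/(6·6·2000) = -69/25000 rad
Superposition: θ = Σ θ_i = -2807/450000 rad ≈ -0.006238 rad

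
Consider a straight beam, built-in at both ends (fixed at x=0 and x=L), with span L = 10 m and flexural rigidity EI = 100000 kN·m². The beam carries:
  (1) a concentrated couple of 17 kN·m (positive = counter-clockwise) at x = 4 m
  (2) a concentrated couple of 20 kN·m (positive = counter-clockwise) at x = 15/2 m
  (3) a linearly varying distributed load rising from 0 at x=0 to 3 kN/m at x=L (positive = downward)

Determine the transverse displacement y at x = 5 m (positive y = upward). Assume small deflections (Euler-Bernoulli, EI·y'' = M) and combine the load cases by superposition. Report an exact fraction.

y(5) = -853/1600000 m

Load 1 — applied couple M₀=17 kN·m at a=4 m (b=L-a=6):
  y_1 = (R_Ax³/6 - M_Ax²/2 - M₀(x-a)²/2)/EI  [x>a] with R_A=306/125, M_A=51/25 = ((306/125)·5³/6 - (51/25)·5²/2 - 17·(5-4)²/2)/100000 = 17/100000 m
Load 2 — applied couple M₀=20 kN·m at a=15/2 m (b=L-a=5/2):
  y_2 = (R_Ax³/6 - M_Ax²/2)/EI  [x≤a] with R_A=9/4, M_A=25/4 = ((9/4)·5³/6 - (25/4)·5²/2)/100000 = -1/3200 m
Load 3 — triangular load w₀=3 kN/m (0→w₀ over full span):
  y_3 = -w₀x²(L-x)²(x+2L)/(120LEI) = -3·5²·(10-5)²·(5+2·10)/(120·10·100000) = -1/2560 m
Superposition: y = Σ y_i = -853/1600000 m ≈ -0.000533 m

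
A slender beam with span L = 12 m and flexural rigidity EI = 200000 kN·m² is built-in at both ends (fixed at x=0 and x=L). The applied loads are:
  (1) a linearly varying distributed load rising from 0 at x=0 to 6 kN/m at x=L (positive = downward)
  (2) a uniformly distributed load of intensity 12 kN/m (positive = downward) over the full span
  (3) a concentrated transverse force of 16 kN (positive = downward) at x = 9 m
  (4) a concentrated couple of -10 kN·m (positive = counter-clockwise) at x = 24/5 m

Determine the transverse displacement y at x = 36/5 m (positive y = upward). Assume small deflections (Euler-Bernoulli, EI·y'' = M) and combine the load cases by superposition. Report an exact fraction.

Load 1 — triangular load w₀=6 kN/m (0→w₀ over full span):
  y_1 = -w₀x²(L-x)²(x+2L)/(120LEI) = -6·(36/5)²·(12-(36/5))²·((36/5)+2·12)/(120·12·200000) = -37908/48828125 m
Load 2 — uniform load w=12 kN/m over full span:
  y_2 = -wx²(L-x)²/(24EI) = -12·(36/5)²·(12-(36/5))²/(24·200000) = -5832/1953125 m
Load 3 — point force P=16 kN at a=9 m (b=L-a=3):
  y_3 = -Pb²x²(3aL-(3a+b)x)/(6L³EI)  [x≤a] = -16·3²·(36/5)²·(3·9·12-(3·9+3)·(36/5))/(6·12³·200000) = -243/625000 m
Load 4 — applied couple M₀=-10 kN·m at a=24/5 m (b=L-a=36/5):
  y_4 = (R_Ax³/6 - M_Ax²/2 - M₀(x-a)²/2)/EI  [x>a] with R_A=-6/5, M_A=-6/5 = ((-6/5)·(36/5)³/6 - (-6/5)·(36/5)²/2 - (-10)·((36/5)-(24/5))²/2)/200000 = -144/1953125 m
Superposition: y = Σ y_i = -1650339/390625000 m ≈ -0.004225 m

y(36/5) = -1650339/390625000 m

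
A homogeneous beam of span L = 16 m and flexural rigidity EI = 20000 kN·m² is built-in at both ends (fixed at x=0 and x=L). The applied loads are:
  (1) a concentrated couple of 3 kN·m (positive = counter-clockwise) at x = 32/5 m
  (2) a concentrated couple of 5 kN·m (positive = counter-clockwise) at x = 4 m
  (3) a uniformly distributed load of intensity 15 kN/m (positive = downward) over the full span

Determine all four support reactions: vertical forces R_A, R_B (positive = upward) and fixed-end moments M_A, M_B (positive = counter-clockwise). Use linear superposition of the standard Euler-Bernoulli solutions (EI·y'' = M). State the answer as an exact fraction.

R_A = 385989/3200 kN, M_A = 127769/400 kN·m, R_B = 382011/3200 kN, M_B = -126991/400 kN·m

Load 1 — applied couple M₀=3 kN·m at a=32/5 m (b=L-a=48/5):
  R_A = 6M₀ab/L³ = 6·3·(32/5)·(48/5)/16³ = 27/100 kN
  M_A = M₀b(2a-b)/L² = 3·(48/5)·(2·(32/5)-(48/5))/16² = 9/25 kN·m
  R_B = -6M₀ab/L³ = -6·3·(32/5)·(48/5)/16³ = -27/100 kN
  M_B = M₀a(2b-a)/L² = 3·(32/5)·(2·(48/5)-(32/5))/16² = 24/25 kN·m
Load 2 — applied couple M₀=5 kN·m at a=4 m (b=L-a=12):
  R_A = 6M₀ab/L³ = 6·5·4·12/16³ = 45/128 kN
  M_A = M₀b(2a-b)/L² = 5·12·(2·4-12)/16² = -15/16 kN·m
  R_B = -6M₀ab/L³ = -6·5·4·12/16³ = -45/128 kN
  M_B = M₀a(2b-a)/L² = 5·4·(2·12-4)/16² = 25/16 kN·m
Load 3 — uniform load w=15 kN/m over full span:
  R_A = wL/2 = 15·16/2 = 120 kN
  M_A = wL²/12 = 15·16²/12 = 320 kN·m
  R_B = wL/2 = 15·16/2 = 120 kN
  M_B = -wL²/12 = -15·16²/12 = -320 kN·m
Superposition: R_A = 385989/3200 kN, M_A = 127769/400 kN·m, R_B = 382011/3200 kN, M_B = -126991/400 kN·m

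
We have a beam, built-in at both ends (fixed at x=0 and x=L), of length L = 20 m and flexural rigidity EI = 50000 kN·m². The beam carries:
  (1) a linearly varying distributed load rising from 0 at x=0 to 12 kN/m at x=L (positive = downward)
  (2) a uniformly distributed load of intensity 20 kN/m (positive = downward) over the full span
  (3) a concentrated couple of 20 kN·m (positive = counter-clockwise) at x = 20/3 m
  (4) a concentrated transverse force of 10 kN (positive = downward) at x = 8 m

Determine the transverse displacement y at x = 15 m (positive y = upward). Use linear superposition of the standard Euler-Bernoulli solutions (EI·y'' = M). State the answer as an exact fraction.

y(15) = -731/5760 m

Load 1 — triangular load w₀=12 kN/m (0→w₀ over full span):
  y_1 = -w₀x²(L-x)²(x+2L)/(120LEI) = -12·15²·(20-15)²·(15+2·20)/(120·20·50000) = -99/3200 m
Load 2 — uniform load w=20 kN/m over full span:
  y_2 = -wx²(L-x)²/(24EI) = -20·15²·(20-15)²/(24·50000) = -3/32 m
Load 3 — applied couple M₀=20 kN·m at a=20/3 m (b=L-a=40/3):
  y_3 = (R_Ax³/6 - M_Ax²/2 - M₀(x-a)²/2)/EI  [x>a] with R_A=4/3, M_A=0 = ((4/3)·15³/6 - 0·15²/2 - 20·(15-(20/3))²/2)/50000 = 1/900 m
Load 4 — point force P=10 kN at a=8 m (b=L-a=12):
  y_4 = -Pa²(L-x)²(3bL-(3b+a)(L-x))/(6L³EI)  [x>a] = -10·8²·(20-15)²·(3·12·20-(3·12+8)·(20-15))/(6·20³·50000) = -1/300 m
Superposition: y = Σ y_i = -731/5760 m ≈ -0.126910 m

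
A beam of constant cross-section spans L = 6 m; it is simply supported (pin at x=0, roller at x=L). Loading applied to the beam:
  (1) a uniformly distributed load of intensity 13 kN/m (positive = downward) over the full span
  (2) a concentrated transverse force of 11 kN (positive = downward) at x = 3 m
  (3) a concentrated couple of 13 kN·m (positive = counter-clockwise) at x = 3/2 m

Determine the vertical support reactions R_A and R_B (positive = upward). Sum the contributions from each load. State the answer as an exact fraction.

Load 1 — uniform load w=13 kN/m over full span:
  R_A = wL/2 = 13·6/2 = 39 kN
  R_B = wL/2 = 13·6/2 = 39 kN
Load 2 — point force P=11 kN at a=3 m (b=L-a=3):
  R_A = Pb/L = 11·3/6 = 11/2 kN
  R_B = Pa/L = 11·3/6 = 11/2 kN
Load 3 — applied couple M₀=13 kN·m at a=3/2 m (b=L-a=9/2):
  R_A = M₀/L = 13/6 kN
  R_B = -M₀/L = -13/6 kN
Superposition: R_A = 140/3 kN, R_B = 127/3 kN

R_A = 140/3 kN, R_B = 127/3 kN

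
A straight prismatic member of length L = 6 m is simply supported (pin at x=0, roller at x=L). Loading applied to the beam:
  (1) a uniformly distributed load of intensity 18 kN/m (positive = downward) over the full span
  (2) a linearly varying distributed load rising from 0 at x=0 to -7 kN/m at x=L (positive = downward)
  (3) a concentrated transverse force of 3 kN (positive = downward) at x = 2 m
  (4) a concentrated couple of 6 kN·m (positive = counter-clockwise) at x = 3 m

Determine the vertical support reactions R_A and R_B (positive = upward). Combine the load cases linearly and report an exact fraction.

R_A = 50 kN, R_B = 40 kN

Load 1 — uniform load w=18 kN/m over full span:
  R_A = wL/2 = 18·6/2 = 54 kN
  R_B = wL/2 = 18·6/2 = 54 kN
Load 2 — triangular load w₀=-7 kN/m (0→w₀ over full span):
  R_A = w₀L/6 = (-7)·6/6 = -7 kN
  R_B = w₀L/3 = (-7)·6/3 = -14 kN
Load 3 — point force P=3 kN at a=2 m (b=L-a=4):
  R_A = Pb/L = 3·4/6 = 2 kN
  R_B = Pa/L = 3·2/6 = 1 kN
Load 4 — applied couple M₀=6 kN·m at a=3 m (b=L-a=3):
  R_A = M₀/L = 6/6 = 1 kN
  R_B = -M₀/L = -6/6 = -1 kN
Superposition: R_A = 50 kN, R_B = 40 kN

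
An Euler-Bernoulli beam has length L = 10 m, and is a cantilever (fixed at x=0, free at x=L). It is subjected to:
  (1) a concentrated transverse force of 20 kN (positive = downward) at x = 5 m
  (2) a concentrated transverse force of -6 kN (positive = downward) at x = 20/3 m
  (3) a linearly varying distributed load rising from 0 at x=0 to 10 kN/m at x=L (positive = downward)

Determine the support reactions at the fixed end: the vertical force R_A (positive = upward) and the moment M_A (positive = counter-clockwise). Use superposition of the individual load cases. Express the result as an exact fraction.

R_A = 64 kN, M_A = 1180/3 kN·m

Load 1 — point force P=20 kN at a=5 m (b=L-a=5):
  R_A = P = 20 kN
  M_A = Pa = 20·5 = 100 kN·m
Load 2 — point force P=-6 kN at a=20/3 m (b=L-a=10/3):
  R_A = P = (-6) = -6 kN
  M_A = Pa = (-6)·(20/3) = -40 kN·m
Load 3 — triangular load w₀=10 kN/m (0→w₀ over full span):
  R_A = w₀L/2 = 10·10/2 = 50 kN
  M_A = w₀L²/3 = 10·10²/3 = 1000/3 kN·m
Superposition: R_A = 64 kN, M_A = 1180/3 kN·m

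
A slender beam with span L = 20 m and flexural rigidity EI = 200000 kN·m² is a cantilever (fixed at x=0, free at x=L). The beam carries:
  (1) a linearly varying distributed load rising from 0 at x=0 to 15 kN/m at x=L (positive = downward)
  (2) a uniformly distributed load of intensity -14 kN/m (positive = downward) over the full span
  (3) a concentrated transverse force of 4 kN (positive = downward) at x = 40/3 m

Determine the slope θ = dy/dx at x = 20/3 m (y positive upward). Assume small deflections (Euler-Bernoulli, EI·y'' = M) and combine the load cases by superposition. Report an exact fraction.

θ(20/3) = 379/27000 rad

Load 1 — triangular load w₀=15 kN/m (0→w₀ over full span):
  θ_1 = (w₀Lx²/4-w₀L²x/3-w₀x⁴/(24L))/EI = (15·20·(20/3)²/4-15·20²·(20/3)/3-15·(20/3)⁴/(24·20))/200000 = -163/3240 rad
Load 2 — uniform load w=-14 kN/m over full span:
  θ_2 = -wx(x²-3Lx+3L²)/(6EI) = -(-14)·(20/3)·((20/3)²-3·20·(20/3)+3·20²)/(6·200000) = 133/2025 rad
Load 3 — point force P=4 kN at a=40/3 m (b=L-a=20/3):
  θ_3 = -Px(2a-x)/(2EI)  [x≤a] = -4·(20/3)·(2·(40/3)-(20/3))/(2·200000) = -1/750 rad
Superposition: θ = Σ θ_i = 379/27000 rad ≈ 0.014037 rad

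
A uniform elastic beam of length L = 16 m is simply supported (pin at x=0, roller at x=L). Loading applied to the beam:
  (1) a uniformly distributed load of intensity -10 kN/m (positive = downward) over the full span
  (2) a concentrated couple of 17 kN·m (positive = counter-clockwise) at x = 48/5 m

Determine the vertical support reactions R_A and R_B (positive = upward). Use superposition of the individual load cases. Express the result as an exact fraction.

R_A = -1263/16 kN, R_B = -1297/16 kN

Load 1 — uniform load w=-10 kN/m over full span:
  R_A = wL/2 = (-10)·16/2 = -80 kN
  R_B = wL/2 = (-10)·16/2 = -80 kN
Load 2 — applied couple M₀=17 kN·m at a=48/5 m (b=L-a=32/5):
  R_A = M₀/L = 17/16 kN
  R_B = -M₀/L = -17/16 kN
Superposition: R_A = -1263/16 kN, R_B = -1297/16 kN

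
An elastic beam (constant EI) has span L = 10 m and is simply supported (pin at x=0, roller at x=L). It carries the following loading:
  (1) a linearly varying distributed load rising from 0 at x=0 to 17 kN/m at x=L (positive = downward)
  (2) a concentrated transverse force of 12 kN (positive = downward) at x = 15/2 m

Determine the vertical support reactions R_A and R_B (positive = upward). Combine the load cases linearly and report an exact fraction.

R_A = 94/3 kN, R_B = 197/3 kN

Load 1 — triangular load w₀=17 kN/m (0→w₀ over full span):
  R_A = w₀L/6 = 17·10/6 = 85/3 kN
  R_B = w₀L/3 = 17·10/3 = 170/3 kN
Load 2 — point force P=12 kN at a=15/2 m (b=L-a=5/2):
  R_A = Pb/L = 12·(5/2)/10 = 3 kN
  R_B = Pa/L = 12·(15/2)/10 = 9 kN
Superposition: R_A = 94/3 kN, R_B = 197/3 kN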